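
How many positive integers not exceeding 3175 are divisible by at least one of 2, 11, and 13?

Using inclusion–exclusion:
1587 + 288 + 244 − 144 − 122 − 22 + 11 = 1842

1842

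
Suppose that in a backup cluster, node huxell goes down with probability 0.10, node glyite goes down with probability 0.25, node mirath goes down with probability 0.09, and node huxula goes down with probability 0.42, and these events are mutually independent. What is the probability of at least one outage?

0.643735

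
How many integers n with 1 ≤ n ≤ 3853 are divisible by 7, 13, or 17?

550 + 296 + 226 − 42 − 32 − 17 + 2 = 983

983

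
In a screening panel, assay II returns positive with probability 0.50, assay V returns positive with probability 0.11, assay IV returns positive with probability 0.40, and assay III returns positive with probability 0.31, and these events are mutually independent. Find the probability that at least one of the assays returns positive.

Independence gives P(none) = ∏(1 − pᵢ).
P(none) = (1 − 0.50) × (1 − 0.11) × (1 − 0.40) × (1 − 0.31) = 0.50 × 0.89 × 0.60 × 0.69 = 0.18423
P(at least one) = 1 − 0.18423 = 0.81577

0.81577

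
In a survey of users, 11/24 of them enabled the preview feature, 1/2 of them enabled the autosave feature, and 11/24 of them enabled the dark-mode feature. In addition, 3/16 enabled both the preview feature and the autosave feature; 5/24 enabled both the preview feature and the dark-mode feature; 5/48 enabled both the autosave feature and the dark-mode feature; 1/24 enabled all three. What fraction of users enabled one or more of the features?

23/24

By inclusion-exclusion,
P(≥1) = 11/24 + 1/2 + 11/24 − 3/16 − 5/24 − 5/48 + 1/24 = 23/24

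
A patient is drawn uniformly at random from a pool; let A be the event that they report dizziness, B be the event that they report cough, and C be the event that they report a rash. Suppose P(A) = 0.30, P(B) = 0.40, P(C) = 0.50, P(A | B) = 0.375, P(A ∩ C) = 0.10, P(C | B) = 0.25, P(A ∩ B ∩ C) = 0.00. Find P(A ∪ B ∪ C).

0.85

P(A ∩ B) = P(B)·P(A|B) = 0.40 × 0.375 = 0.15
P(B ∩ C) = P(B)·P(C|B) = 0.40 × 0.25 = 0.10
By inclusion–exclusion:
P(A ∪ B ∪ C) = 0.30 + 0.40 + 0.50 − 0.15 − 0.10 − 0.10 + 0.00 = 0.85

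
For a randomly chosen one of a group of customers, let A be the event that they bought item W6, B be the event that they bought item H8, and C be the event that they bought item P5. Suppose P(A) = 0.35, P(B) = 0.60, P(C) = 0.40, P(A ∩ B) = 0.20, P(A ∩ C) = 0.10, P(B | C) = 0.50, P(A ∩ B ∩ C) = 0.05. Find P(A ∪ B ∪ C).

P(B ∩ C) = P(C)·P(B|C) = 0.40 × 0.50 = 0.20
Apply inclusion-exclusion:
P(A ∪ B ∪ C) = 0.35 + 0.60 + 0.40 − 0.20 − 0.10 − 0.20 + 0.05 = 0.90

0.90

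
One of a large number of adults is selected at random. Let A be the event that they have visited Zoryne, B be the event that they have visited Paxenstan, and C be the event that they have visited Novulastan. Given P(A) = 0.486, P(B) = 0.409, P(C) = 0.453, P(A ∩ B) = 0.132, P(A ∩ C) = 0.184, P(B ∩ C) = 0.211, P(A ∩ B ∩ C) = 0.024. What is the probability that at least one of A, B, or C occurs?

Inclusion–exclusion gives
P(A ∪ B ∪ C) = 0.486 + 0.409 + 0.453 − 0.132 − 0.184 − 0.211 + 0.024 = 0.845

0.845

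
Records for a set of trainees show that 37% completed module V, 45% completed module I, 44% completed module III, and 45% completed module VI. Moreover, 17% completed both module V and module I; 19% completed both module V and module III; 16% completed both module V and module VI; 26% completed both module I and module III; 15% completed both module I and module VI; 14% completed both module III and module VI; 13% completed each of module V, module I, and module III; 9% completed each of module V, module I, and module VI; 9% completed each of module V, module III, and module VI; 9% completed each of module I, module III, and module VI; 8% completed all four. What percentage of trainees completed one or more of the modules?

Apply inclusion-exclusion:
P(union) = 37 + 45 + 44 + 45 − 17 − 19 − 16 − 26 − 15 − 14 + 13 + 9 + 9 + 9 − 8 = 96%

96%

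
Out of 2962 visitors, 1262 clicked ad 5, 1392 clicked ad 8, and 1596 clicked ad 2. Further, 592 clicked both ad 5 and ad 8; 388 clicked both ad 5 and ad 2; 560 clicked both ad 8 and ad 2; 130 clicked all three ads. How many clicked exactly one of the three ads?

1560

Using the inclusion–exclusion count for exactly one event:
|exactly one| = 1262 + 1392 + 1596 − 2·592 − 2·388 − 2·560 + 3·130 = 1560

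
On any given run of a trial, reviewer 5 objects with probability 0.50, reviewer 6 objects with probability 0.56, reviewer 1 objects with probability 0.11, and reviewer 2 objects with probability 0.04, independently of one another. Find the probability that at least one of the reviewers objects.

0.812032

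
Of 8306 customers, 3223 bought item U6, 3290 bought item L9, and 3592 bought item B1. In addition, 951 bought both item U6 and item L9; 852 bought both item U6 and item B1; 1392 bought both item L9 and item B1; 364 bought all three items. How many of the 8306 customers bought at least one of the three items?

By inclusion-exclusion,
N(≥1) = 3223 + 3290 + 3592 − 951 − 852 − 1392 + 364 = 7274

7274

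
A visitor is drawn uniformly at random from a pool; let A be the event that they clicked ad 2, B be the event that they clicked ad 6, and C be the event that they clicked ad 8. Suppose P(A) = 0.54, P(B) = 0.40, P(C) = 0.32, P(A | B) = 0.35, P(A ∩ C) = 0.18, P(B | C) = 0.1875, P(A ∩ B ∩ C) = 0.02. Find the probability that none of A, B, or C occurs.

P(A ∩ B) = P(B)·P(A|B) = 0.40 × 0.35 = 0.14
P(B ∩ C) = P(C)·P(B|C) = 0.32 × 0.1875 = 0.06
P(A ∪ B ∪ C) = 0.54 + 0.40 + 0.32 − 0.14 − 0.18 − 0.06 + 0.02 = 0.90
P(none) = 1 − 0.90 = 0.10

0.10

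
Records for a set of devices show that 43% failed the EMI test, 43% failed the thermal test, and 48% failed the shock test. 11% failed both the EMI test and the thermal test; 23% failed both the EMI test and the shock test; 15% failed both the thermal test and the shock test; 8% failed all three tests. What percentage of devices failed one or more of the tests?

P(union) = 43 + 43 + 48 − 11 − 23 − 15 + 8 = 93%

93%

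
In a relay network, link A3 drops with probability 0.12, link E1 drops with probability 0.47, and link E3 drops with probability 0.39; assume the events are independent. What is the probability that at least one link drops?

Independence gives P(none) = ∏(1 − pᵢ).
P(none) = (1 − 0.12) × (1 − 0.47) × (1 − 0.39) = 0.88 × 0.53 × 0.61 = 0.284504
P(at least one) = 1 − 0.284504 = 0.715496

0.715496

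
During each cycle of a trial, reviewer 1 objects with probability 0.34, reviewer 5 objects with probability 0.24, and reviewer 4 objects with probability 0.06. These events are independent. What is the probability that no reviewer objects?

P(none) = (1 − 0.34) × (1 − 0.24) × (1 − 0.06) = 0.66 × 0.76 × 0.94 = 0.471504

0.471504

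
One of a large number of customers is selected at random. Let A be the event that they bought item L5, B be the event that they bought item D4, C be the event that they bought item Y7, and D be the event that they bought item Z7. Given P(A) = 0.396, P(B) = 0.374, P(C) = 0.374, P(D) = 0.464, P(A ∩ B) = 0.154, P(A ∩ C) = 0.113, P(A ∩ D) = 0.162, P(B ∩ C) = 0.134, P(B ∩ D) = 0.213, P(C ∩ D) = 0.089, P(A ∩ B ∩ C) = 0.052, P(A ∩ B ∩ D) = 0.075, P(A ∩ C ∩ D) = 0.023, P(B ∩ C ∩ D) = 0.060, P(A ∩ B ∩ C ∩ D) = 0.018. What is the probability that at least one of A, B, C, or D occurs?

Apply inclusion-exclusion:
P(A ∪ B ∪ C ∪ D) = 0.396 + 0.374 + 0.374 + 0.464 − 0.154 − 0.113 − 0.162 − 0.134 − 0.213 − 0.089 + 0.052 + 0.075 + 0.023 + 0.060 − 0.018 = 0.935

0.935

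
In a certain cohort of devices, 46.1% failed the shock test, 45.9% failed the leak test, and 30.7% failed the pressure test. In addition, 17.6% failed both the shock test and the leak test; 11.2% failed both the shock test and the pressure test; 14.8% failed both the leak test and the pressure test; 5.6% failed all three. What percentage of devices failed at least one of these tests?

84.7%

Apply inclusion-exclusion:
P(≥1) = 46.1 + 45.9 + 30.7 − 17.6 − 11.2 − 14.8 + 5.6 = 84.7%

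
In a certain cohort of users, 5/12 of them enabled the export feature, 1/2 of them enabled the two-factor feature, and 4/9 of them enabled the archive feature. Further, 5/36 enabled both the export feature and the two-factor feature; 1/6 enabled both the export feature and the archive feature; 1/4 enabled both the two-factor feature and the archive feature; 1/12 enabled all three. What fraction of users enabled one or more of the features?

By inclusion–exclusion:
P(at least one) = 5/12 + 1/2 + 4/9 − 5/36 − 1/6 − 1/4 + 1/12 = 8/9

8/9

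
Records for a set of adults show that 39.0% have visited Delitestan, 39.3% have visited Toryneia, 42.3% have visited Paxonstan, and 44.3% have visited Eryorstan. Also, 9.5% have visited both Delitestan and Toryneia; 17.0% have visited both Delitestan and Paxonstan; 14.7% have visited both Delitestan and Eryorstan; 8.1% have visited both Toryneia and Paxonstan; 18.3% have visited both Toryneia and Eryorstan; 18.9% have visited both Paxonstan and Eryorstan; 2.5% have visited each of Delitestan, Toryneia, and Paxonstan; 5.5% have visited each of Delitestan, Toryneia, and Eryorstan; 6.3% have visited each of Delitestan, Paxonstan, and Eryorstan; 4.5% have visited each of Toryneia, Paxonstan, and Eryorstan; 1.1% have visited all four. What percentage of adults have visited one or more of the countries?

96.1%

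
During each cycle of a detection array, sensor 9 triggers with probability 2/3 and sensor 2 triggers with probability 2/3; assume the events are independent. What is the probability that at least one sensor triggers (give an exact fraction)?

8/9

Independence gives P(none) = ∏(1 − pᵢ).
P(none) = (1 − 2/3) × (1 − 2/3) = 1/3 × 1/3 = 1/9
P(at least one) = 1 − 1/9 = 8/9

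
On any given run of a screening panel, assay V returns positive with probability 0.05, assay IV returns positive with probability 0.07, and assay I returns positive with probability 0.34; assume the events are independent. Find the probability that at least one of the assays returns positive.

0.41689

Since the events are independent, P(none) is the product of the individual non-occurrence probabilities.
P(none) = (1 − 0.05) × (1 − 0.07) × (1 − 0.34) = 0.95 × 0.93 × 0.66 = 0.58311
P(at least one) = 1 − 0.58311 = 0.41689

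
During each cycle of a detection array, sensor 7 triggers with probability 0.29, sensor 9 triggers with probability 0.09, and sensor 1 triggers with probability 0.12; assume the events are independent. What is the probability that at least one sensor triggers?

0.431432

P(none) = (1 − 0.29) × (1 − 0.09) × (1 − 0.12) = 0.71 × 0.91 × 0.88 = 0.568568
P(at least one) = 1 − 0.568568 = 0.431432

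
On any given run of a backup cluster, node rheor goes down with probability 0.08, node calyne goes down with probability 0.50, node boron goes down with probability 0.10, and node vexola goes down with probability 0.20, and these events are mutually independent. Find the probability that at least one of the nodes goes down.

P(none) = (1 − 0.08) × (1 − 0.50) × (1 − 0.10) × (1 − 0.20) = 0.92 × 0.50 × 0.90 × 0.80 = 0.3312
P(at least one) = 1 − 0.3312 = 0.6688

0.6688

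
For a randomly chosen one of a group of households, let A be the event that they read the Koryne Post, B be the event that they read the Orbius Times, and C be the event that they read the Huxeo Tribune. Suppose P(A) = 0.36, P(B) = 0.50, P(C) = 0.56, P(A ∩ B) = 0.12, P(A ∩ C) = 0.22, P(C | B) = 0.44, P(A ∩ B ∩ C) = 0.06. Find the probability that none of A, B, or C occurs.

P(B ∩ C) = P(B)·P(C|B) = 0.50 × 0.44 = 0.22
Inclusion–exclusion gives
P(A ∪ B ∪ C) = 0.36 + 0.50 + 0.56 − 0.12 − 0.22 − 0.22 + 0.06 = 0.92
P(none) = 1 − 0.92 = 0.08

0.08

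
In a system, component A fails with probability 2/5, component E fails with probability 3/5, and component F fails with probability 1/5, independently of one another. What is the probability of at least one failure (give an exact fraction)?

P(none) = (1 − 2/5) × (1 − 3/5) × (1 − 1/5) = 3/5 × 2/5 × 4/5 = 24/125
P(at least one) = 1 − 24/125 = 101/125

101/125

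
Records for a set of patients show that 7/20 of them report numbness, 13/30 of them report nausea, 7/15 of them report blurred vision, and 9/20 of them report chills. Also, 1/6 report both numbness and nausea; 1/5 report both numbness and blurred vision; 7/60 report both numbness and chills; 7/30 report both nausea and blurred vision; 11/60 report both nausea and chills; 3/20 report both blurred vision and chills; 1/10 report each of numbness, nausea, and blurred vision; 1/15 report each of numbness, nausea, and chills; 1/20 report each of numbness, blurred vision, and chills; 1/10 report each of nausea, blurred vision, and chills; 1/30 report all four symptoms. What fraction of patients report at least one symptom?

By inclusion–exclusion:
P(at least one) = 7/20 + 13/30 + 7/15 + 9/20 − 1/6 − 1/5 − 7/60 − 7/30 − 11/60 − 3/20 + 1/10 + 1/15 + 1/20 + 1/10 − 1/30 = 14/15

14/15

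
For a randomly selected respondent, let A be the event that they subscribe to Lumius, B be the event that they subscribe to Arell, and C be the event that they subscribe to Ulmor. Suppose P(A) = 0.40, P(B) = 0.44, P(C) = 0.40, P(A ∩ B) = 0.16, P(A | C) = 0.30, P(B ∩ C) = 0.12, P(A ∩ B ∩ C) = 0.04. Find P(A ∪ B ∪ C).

0.88

P(A ∩ C) = P(C)·P(A|C) = 0.40 × 0.30 = 0.12
By inclusion-exclusion,
P(A ∪ B ∪ C) = 0.40 + 0.44 + 0.40 − 0.16 − 0.12 − 0.12 + 0.04 = 0.88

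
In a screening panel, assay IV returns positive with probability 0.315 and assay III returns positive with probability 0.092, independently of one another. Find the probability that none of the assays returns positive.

P(none) = (1 − 0.315) × (1 − 0.092) = 0.685 × 0.908 = 0.62198

0.62198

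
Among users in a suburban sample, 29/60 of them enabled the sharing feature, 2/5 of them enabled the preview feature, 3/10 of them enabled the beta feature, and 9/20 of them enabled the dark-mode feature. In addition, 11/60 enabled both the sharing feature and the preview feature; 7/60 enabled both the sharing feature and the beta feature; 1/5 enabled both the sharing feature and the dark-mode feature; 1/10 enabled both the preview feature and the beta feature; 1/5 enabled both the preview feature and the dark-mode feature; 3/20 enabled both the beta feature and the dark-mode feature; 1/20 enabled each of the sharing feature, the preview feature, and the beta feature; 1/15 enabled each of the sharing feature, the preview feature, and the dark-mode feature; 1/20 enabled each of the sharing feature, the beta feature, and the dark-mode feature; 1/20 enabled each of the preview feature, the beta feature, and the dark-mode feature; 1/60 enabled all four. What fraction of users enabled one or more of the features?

P(at least one) = 29/60 + 2/5 + 3/10 + 9/20 − 11/60 − 7/60 − 1/5 − 1/10 − 1/5 − 3/20 + 1/20 + 1/15 + 1/20 + 1/20 − 1/60 = 53/60

53/60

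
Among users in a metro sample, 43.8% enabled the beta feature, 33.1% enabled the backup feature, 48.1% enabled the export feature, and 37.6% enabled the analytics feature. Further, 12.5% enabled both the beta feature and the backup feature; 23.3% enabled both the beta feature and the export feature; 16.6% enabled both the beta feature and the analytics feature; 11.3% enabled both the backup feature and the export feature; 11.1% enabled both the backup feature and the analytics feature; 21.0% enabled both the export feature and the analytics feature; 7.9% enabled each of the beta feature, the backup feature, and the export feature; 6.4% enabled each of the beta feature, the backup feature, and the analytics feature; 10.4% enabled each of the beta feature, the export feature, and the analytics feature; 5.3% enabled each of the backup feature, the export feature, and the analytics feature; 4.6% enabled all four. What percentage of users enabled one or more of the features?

92.2%

Inclusion–exclusion gives
P(≥1) = 43.8 + 33.1 + 48.1 + 37.6 − 12.5 − 23.3 − 16.6 − 11.3 − 11.1 − 21.0 + 7.9 + 6.4 + 10.4 + 5.3 − 4.6 = 92.2%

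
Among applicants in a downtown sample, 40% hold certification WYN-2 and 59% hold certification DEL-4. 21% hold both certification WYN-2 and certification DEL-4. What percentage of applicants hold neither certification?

P(union) = 40 + 59 − 21 = 78%
P(none) = 100% − 78% = 22%

22%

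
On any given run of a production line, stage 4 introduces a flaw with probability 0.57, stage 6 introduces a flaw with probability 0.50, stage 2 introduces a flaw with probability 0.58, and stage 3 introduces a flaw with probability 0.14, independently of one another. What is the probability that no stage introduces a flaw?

0.077658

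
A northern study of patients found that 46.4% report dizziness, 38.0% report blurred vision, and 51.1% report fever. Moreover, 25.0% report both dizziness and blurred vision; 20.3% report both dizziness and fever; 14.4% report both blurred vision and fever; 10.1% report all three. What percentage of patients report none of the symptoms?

14.1%

Inclusion–exclusion gives
P(≥1) = 46.4 + 38.0 + 51.1 − 25.0 − 20.3 − 14.4 + 10.1 = 85.9%
P(none) = 100% − 85.9% = 14.1%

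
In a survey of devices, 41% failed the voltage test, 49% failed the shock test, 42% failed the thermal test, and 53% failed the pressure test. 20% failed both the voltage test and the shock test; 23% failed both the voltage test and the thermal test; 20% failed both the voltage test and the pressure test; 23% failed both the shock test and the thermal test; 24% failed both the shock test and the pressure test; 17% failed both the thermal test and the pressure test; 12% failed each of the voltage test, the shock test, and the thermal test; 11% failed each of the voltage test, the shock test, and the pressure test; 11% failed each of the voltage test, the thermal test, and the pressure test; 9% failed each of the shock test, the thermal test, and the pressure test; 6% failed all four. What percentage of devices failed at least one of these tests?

95%

Using inclusion–exclusion:
P(union) = 41 + 49 + 42 + 53 − 20 − 23 − 20 − 23 − 24 − 17 + 12 + 11 + 11 + 9 − 6 = 95%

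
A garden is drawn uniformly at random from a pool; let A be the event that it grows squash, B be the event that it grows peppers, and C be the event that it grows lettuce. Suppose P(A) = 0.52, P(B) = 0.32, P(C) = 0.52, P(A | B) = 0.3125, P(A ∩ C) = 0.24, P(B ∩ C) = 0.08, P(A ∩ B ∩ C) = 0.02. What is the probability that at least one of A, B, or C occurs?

P(A ∩ B) = P(B)·P(A|B) = 0.32 × 0.3125 = 0.10
Using inclusion–exclusion:
P(A ∪ B ∪ C) = 0.52 + 0.32 + 0.52 − 0.10 − 0.24 − 0.08 + 0.02 = 0.96

0.96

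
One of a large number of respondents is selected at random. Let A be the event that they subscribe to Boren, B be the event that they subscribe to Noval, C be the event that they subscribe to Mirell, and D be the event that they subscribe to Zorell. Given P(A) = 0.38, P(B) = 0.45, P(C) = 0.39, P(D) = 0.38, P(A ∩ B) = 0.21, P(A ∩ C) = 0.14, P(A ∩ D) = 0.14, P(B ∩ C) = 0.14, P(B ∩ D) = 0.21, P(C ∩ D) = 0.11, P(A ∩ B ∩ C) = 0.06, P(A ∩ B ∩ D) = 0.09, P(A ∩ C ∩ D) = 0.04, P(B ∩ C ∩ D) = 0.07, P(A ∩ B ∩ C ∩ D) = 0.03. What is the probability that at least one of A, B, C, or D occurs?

0.88

By inclusion-exclusion,
P(A ∪ B ∪ C ∪ D) = 0.38 + 0.45 + 0.39 + 0.38 − 0.21 − 0.14 − 0.14 − 0.14 − 0.21 − 0.11 + 0.06 + 0.09 + 0.04 + 0.07 − 0.03 = 0.88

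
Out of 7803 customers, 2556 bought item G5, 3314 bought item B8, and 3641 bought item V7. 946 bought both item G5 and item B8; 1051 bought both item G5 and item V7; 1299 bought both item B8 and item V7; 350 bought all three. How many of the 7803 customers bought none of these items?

1238

Inclusion–exclusion gives
|at least one| = 2556 + 3314 + 3641 − 946 − 1051 − 1299 + 350 = 6565
None: 7803 − 6565 = 1238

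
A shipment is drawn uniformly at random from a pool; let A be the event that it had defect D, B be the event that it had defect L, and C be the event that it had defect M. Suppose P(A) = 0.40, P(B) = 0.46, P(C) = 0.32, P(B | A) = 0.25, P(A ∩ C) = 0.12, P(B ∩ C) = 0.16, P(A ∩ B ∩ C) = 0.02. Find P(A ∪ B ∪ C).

0.82

P(A ∩ B) = P(A)·P(B|A) = 0.40 × 0.25 = 0.10
P(A ∪ B ∪ C) = 0.40 + 0.46 + 0.32 − 0.10 − 0.12 − 0.16 + 0.02 = 0.82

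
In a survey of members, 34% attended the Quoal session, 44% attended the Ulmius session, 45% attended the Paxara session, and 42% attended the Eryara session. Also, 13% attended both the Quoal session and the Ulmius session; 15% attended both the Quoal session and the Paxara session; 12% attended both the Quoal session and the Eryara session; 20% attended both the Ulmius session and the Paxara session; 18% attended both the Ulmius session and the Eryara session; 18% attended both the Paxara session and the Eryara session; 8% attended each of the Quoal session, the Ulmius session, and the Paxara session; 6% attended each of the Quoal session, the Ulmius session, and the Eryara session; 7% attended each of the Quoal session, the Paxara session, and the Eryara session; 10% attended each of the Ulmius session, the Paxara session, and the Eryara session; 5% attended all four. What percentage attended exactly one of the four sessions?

46%

By inclusion–exclusion (exactly-one form):
P(exactly one) = 34 + 44 + 45 + 42 − 2·13 − 2·15 − 2·12 − 2·20 − 2·18 − 2·18 + 3·8 + 3·6 + 3·7 + 3·10 − 4·5 = 46%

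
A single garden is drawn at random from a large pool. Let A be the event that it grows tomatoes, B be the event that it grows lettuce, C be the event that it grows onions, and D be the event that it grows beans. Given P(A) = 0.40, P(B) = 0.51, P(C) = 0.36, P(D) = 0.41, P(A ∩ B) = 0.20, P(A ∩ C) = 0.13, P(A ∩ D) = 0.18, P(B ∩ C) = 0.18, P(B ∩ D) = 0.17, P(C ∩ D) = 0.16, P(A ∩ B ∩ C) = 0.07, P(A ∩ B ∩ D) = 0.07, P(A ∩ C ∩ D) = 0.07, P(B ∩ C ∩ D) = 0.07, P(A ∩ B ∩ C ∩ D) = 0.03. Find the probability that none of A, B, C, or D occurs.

0.09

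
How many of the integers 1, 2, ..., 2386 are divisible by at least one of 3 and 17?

889

By inclusion-exclusion,
795 + 140 − 46 = 889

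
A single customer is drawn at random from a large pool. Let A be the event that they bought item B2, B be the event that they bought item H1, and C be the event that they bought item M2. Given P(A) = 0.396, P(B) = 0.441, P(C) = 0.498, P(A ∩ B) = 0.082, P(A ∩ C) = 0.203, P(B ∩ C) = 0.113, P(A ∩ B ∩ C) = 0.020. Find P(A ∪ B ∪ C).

Apply inclusion-exclusion:
P(A ∪ B ∪ C) = 0.396 + 0.441 + 0.498 − 0.082 − 0.203 − 0.113 + 0.020 = 0.957

0.957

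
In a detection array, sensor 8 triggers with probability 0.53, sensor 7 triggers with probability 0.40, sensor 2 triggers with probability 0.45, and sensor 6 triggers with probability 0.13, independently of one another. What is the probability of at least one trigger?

Since the events are independent, P(none) is the product of the individual non-occurrence probabilities.
P(none) = (1 − 0.53) × (1 − 0.40) × (1 − 0.45) × (1 − 0.13) = 0.47 × 0.60 × 0.55 × 0.87 = 0.134937
P(at least one) = 1 − 0.134937 = 0.865063

0.865063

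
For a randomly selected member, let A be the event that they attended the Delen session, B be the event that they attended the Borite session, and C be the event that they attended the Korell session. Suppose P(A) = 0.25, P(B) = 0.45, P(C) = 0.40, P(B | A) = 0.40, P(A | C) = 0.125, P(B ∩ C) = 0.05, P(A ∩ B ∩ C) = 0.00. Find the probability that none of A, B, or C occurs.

0.10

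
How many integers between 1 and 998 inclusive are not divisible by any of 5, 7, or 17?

Apply inclusion-exclusion:
floor(998/5) + floor(998/7) + floor(998/17) − floor(998/35) − floor(998/85) − floor(998/119) + floor(998/595) = 199 + 142 + 58 − 28 − 11 − 8 + 1 = 353
998 − 353 = 645

645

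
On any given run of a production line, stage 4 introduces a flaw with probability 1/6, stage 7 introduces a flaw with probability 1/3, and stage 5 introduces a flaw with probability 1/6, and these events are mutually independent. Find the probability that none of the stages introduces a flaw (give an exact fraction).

25/54

P(none) = (1 − 1/6) × (1 − 1/3) × (1 − 1/6) = 5/6 × 2/3 × 5/6 = 25/54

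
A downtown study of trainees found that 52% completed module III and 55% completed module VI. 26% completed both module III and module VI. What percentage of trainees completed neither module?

19%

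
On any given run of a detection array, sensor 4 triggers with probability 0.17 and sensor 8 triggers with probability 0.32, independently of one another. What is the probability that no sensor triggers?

0.5644

Independence gives P(none) = ∏(1 − pᵢ).
P(none) = (1 − 0.17) × (1 − 0.32) = 0.83 × 0.68 = 0.5644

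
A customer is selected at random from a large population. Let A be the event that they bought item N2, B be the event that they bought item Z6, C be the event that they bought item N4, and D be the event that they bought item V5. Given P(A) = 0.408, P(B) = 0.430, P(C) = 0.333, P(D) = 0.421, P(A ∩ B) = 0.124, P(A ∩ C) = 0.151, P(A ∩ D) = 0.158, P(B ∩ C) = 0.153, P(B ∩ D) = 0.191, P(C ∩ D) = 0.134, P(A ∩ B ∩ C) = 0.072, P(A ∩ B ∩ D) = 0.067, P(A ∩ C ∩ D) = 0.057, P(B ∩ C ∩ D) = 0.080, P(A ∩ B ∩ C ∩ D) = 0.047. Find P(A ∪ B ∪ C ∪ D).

By inclusion-exclusion,
P(A ∪ B ∪ C ∪ D) = 0.408 + 0.430 + 0.333 + 0.421 − 0.124 − 0.151 − 0.158 − 0.153 − 0.191 − 0.134 + 0.072 + 0.067 + 0.057 + 0.080 − 0.047 = 0.910

0.910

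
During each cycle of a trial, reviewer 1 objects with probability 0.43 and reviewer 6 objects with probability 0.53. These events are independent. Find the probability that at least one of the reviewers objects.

Since the events are independent, P(none) is the product of the individual non-occurrence probabilities.
P(none) = (1 − 0.43) × (1 − 0.53) = 0.57 × 0.47 = 0.2679
P(at least one) = 1 − 0.2679 = 0.7321

0.7321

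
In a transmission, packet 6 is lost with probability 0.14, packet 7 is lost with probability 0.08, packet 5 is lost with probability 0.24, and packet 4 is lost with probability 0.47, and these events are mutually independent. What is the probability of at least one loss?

0.68130464

P(none) = (1 − 0.14) × (1 − 0.08) × (1 − 0.24) × (1 − 0.47) = 0.86 × 0.92 × 0.76 × 0.53 = 0.31869536
P(at least one) = 1 − 0.31869536 = 0.68130464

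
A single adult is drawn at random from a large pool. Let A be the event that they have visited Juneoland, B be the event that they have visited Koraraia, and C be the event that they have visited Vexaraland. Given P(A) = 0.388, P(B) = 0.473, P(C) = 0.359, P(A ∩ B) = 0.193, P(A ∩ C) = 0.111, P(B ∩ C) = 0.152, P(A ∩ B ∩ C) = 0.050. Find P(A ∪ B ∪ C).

By inclusion-exclusion,
P(A ∪ B ∪ C) = 0.388 + 0.473 + 0.359 − 0.193 − 0.111 − 0.152 + 0.050 = 0.814

0.814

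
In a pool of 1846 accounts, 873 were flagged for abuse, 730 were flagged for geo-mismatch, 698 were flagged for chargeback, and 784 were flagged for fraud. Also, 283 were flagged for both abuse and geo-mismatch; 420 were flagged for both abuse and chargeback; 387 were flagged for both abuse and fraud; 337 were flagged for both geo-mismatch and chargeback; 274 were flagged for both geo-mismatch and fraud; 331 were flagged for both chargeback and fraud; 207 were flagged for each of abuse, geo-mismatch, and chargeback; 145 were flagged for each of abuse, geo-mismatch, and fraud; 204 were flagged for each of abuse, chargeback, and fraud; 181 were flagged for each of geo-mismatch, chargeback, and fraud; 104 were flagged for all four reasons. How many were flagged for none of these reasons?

160

|union| = 873 + 730 + 698 + 784 − 283 − 420 − 387 − 337 − 274 − 331 + 207 + 145 + 204 + 181 − 104 = 1686
None: 1846 − 1686 = 160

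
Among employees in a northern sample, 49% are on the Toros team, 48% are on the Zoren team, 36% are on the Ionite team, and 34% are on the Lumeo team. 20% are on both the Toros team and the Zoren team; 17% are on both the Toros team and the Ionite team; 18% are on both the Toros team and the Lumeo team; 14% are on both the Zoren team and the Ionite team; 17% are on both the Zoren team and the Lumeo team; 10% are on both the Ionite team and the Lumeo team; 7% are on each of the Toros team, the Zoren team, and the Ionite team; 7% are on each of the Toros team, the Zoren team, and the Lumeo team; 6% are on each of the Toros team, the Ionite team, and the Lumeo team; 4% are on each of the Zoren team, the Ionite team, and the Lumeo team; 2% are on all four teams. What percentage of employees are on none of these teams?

P(≥1) = 49 + 48 + 36 + 34 − 20 − 17 − 18 − 14 − 17 − 10 + 7 + 7 + 6 + 4 − 2 = 93%
P(none) = 100% − 93% = 7%

7%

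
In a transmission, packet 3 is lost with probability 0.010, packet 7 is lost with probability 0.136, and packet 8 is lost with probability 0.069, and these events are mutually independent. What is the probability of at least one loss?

0.20365984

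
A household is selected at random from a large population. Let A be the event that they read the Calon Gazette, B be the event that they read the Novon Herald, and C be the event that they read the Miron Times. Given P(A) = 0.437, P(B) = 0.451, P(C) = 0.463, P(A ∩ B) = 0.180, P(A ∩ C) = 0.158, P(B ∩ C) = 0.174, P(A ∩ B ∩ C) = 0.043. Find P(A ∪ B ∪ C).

P(A ∪ B ∪ C) = 0.437 + 0.451 + 0.463 − 0.180 − 0.158 − 0.174 + 0.043 = 0.882

0.882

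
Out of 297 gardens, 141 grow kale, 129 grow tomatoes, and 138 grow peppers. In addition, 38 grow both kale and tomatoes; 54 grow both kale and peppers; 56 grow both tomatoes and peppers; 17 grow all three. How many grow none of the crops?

Apply inclusion-exclusion:
N(≥1) = 141 + 129 + 138 − 38 − 54 − 56 + 17 = 277
None: 297 − 277 = 20

20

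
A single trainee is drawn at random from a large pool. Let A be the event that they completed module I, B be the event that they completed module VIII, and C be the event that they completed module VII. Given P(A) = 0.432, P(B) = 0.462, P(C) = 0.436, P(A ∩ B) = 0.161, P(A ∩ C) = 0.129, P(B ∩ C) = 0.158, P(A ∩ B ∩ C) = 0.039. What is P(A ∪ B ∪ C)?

Using inclusion–exclusion:
P(A ∪ B ∪ C) = 0.432 + 0.462 + 0.436 − 0.161 − 0.129 − 0.158 + 0.039 = 0.921

0.921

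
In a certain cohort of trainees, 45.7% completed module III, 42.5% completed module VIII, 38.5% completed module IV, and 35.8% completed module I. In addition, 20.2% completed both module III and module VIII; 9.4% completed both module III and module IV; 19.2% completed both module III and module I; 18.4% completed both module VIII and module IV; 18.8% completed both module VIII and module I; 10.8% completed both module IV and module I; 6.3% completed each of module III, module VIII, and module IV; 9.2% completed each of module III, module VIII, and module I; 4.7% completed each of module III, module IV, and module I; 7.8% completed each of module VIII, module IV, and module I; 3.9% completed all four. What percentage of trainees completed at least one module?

89.8%

By inclusion–exclusion:
P(≥1) = 45.7 + 42.5 + 38.5 + 35.8 − 20.2 − 9.4 − 19.2 − 18.4 − 18.8 − 10.8 + 6.3 + 9.2 + 4.7 + 7.8 − 3.9 = 89.8%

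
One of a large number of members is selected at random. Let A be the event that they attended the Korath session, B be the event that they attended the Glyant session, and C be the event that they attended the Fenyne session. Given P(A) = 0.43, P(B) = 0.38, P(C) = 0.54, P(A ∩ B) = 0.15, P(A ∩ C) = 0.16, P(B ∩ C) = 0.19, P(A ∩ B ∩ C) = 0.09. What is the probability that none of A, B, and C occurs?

P(A ∪ B ∪ C) = 0.43 + 0.38 + 0.54 − 0.15 − 0.16 − 0.19 + 0.09 = 0.94
P(none) = 1 − 0.94 = 0.06

0.06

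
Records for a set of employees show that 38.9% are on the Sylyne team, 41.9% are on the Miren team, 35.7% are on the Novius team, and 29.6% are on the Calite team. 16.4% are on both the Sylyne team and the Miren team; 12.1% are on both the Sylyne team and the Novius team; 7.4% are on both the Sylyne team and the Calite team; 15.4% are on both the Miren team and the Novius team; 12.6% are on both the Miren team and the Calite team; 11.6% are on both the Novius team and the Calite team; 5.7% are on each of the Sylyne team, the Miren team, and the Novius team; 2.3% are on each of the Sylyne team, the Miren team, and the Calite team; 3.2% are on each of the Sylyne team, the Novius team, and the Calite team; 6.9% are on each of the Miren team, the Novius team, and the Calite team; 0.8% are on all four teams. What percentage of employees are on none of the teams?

12.1%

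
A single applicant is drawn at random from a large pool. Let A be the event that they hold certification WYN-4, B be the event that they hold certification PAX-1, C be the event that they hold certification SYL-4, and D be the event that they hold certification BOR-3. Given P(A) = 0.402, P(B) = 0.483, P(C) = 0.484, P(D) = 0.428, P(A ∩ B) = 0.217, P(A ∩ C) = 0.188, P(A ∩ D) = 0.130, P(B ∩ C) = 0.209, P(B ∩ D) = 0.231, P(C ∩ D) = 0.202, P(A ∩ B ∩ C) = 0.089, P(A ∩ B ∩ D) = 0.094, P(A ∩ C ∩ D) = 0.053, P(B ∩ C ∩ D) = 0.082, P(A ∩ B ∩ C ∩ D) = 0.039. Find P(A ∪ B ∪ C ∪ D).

0.899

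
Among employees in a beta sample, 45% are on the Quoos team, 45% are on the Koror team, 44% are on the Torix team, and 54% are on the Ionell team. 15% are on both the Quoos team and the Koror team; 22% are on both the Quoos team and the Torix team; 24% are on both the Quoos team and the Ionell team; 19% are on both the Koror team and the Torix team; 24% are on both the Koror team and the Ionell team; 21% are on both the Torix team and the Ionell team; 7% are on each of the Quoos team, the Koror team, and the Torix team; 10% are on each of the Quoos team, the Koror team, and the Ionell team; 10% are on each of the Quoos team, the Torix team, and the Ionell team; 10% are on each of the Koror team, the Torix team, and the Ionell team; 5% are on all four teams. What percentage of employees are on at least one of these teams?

Inclusion–exclusion gives
P(≥1) = 45 + 45 + 44 + 54 − 15 − 22 − 24 − 19 − 24 − 21 + 7 + 10 + 10 + 10 − 5 = 95%

95%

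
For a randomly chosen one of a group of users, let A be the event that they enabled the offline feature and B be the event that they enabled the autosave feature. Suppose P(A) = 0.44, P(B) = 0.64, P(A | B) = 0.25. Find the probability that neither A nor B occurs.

P(A ∩ B) = P(B)·P(A|B) = 0.64 × 0.25 = 0.16
Apply inclusion-exclusion:
P(A ∪ B) = 0.44 + 0.64 − 0.16 = 0.92
P(none) = 1 − 0.92 = 0.08

0.08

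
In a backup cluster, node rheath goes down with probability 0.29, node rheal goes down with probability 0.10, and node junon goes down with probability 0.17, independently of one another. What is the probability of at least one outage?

Since the events are independent, P(none) is the product of the individual non-occurrence probabilities.
P(none) = (1 − 0.29) × (1 − 0.10) × (1 − 0.17) = 0.71 × 0.90 × 0.83 = 0.53037
P(at least one) = 1 − 0.53037 = 0.46963

0.46963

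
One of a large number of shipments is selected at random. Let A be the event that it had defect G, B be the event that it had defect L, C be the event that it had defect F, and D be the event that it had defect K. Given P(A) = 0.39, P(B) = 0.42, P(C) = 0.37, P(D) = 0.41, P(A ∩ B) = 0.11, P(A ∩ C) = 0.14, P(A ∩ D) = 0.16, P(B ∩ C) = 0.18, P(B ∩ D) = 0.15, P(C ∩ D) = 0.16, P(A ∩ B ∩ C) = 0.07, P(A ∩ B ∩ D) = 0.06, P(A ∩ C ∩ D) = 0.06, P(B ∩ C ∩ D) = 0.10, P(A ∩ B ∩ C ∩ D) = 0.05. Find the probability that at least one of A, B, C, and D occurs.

0.93

Apply inclusion-exclusion:
P(A ∪ B ∪ C ∪ D) = 0.39 + 0.42 + 0.37 + 0.41 − 0.11 − 0.14 − 0.16 − 0.18 − 0.15 − 0.16 + 0.07 + 0.06 + 0.06 + 0.10 − 0.05 = 0.93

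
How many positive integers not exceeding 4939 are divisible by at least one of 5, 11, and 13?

1623

By inclusion–exclusion:
987 + 449 + 379 − 89 − 75 − 34 + 6 = 1623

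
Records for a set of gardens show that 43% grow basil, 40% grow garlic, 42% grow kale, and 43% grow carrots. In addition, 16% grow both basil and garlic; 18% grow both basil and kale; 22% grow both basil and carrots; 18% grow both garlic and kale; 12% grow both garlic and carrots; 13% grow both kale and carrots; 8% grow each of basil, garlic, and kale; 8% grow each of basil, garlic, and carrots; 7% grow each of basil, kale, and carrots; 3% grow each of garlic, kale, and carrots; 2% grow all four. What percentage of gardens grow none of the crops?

7%

By inclusion-exclusion,
P(at least one) = 43 + 40 + 42 + 43 − 16 − 18 − 22 − 18 − 12 − 13 + 8 + 8 + 7 + 3 − 2 = 93%
P(none) = 100% − 93% = 7%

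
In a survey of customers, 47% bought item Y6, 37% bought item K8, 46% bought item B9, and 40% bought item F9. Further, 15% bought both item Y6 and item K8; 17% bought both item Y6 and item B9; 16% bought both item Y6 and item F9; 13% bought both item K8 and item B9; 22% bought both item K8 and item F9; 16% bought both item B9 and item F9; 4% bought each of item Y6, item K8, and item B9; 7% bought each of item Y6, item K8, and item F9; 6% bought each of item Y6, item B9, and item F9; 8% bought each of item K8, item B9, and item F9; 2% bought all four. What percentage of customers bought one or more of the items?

94%

P(≥1) = 47 + 37 + 46 + 40 − 15 − 17 − 16 − 13 − 22 − 16 + 4 + 7 + 6 + 8 − 2 = 94%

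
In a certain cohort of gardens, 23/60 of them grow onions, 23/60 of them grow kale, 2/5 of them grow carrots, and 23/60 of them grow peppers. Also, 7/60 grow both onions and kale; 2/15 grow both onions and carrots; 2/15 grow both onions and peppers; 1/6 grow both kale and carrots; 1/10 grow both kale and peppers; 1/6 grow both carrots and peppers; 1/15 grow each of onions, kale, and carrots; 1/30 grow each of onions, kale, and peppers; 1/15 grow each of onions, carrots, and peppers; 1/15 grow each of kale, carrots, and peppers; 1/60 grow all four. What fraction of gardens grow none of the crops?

1/20

P(union) = 23/60 + 23/60 + 2/5 + 23/60 − 7/60 − 2/15 − 2/15 − 1/6 − 1/10 − 1/6 + 1/15 + 1/30 + 1/15 + 1/15 − 1/60 = 19/20
P(none) = 1 − 19/20 = 1/20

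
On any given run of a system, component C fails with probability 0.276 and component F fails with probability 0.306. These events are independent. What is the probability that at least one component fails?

0.497544

Independence gives P(none) = ∏(1 − pᵢ).
P(none) = (1 − 0.276) × (1 − 0.306) = 0.724 × 0.694 = 0.502456
P(at least one) = 1 − 0.502456 = 0.497544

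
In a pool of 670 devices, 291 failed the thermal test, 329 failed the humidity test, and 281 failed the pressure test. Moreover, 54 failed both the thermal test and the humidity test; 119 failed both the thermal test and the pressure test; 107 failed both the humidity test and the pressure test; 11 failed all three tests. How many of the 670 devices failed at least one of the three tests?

Using inclusion–exclusion:
|at least one| = 291 + 329 + 281 − 54 − 119 − 107 + 11 = 632

632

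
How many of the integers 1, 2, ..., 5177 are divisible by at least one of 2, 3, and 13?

3584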